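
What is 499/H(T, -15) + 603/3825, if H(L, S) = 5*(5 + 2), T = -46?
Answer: 42884/2975 ≈ 14.415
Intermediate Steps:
H(L, S) = 35 (H(L, S) = 5*7 = 35)
499/H(T, -15) + 603/3825 = 499/35 + 603/3825 = 499*(1/35) + 603*(1/3825) = 499/35 + 67/425 = 42884/2975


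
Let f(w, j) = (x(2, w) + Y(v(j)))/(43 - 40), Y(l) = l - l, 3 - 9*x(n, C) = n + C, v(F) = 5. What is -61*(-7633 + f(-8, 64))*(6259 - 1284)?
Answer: 6948970550/3 ≈ 2.3163e+9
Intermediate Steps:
x(n, C) = 1/3 - C/9 - n/9 (x(n, C) = 1/3 - (n + C)/9 = 1/3 - (C + n)/9 = 1/3 + (-C/9 - n/9) = 1/3 - C/9 - n/9)
Y(l) = 0
f(w, j) = 1/27 - w/27 (f(w, j) = ((1/3 - w/9 - 1/9*2) + 0)/(43 - 40) = ((1/3 - w/9 - 2/9) + 0)/3 = ((1/9 - w/9) + 0)*(1/3) = (1/9 - w/9)*(1/3) = 1/27 - w/27)
-61*(-7633 + f(-8, 64))*(6259 - 1284) = -61*(-7633 + (1/27 - 1/27*(-8)))*(6259 - 1284) = -61*(-7633 + (1/27 + 8/27))*4975 = -61*(-7633 + 1/3)*4975 = -(-1396778)*4975/3 = -61*(-113917550/3) = 6948970550/3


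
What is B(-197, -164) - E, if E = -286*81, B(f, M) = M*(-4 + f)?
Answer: 56130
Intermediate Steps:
E = -23166
B(-197, -164) - E = -164*(-4 - 197) - 1*(-23166) = -164*(-201) + 23166 = 32964 + 23166 = 56130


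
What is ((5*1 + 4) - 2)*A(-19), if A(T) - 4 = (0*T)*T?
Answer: 28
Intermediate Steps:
A(T) = 4 (A(T) = 4 + (0*T)*T = 4 + 0*T = 4 + 0 = 4)
((5*1 + 4) - 2)*A(-19) = ((5*1 + 4) - 2)*4 = ((5 + 4) - 2)*4 = (9 - 2)*4 = 7*4 = 28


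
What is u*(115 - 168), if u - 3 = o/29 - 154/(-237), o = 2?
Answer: -1354627/6873 ≈ -197.09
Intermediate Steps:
u = 25559/6873 (u = 3 + (2/29 - 154/(-237)) = 3 + (2*(1/29) - 154*(-1/237)) = 3 + (2/29 + 154/237) = 3 + 4940/6873 = 25559/6873 ≈ 3.7188)
u*(115 - 168) = 25559*(115 - 168)/6873 = (25559/6873)*(-53) = -1354627/6873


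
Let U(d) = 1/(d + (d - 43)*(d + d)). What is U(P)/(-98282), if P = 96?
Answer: -1/1009552704 ≈ -9.9054e-10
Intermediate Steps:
U(d) = 1/(d + 2*d*(-43 + d)) (U(d) = 1/(d + (-43 + d)*(2*d)) = 1/(d + 2*d*(-43 + d)))
U(P)/(-98282) = (1/(96*(-85 + 2*96)))/(-98282) = (1/(96*(-85 + 192)))*(-1/98282) = ((1/96)/107)*(-1/98282) = ((1/96)*(1/107))*(-1/98282) = (1/10272)*(-1/98282) = -1/1009552704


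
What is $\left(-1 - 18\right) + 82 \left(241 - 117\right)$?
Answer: $10149$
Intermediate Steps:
$\left(-1 - 18\right) + 82 \left(241 - 117\right) = \left(-1 - 18\right) + 82 \cdot 124 = -19 + 10168 = 10149$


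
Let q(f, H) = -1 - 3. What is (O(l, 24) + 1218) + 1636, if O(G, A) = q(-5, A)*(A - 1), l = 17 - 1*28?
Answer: 2762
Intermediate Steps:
l = -11 (l = 17 - 28 = -11)
q(f, H) = -4
O(G, A) = 4 - 4*A (O(G, A) = -4*(A - 1) = -4*(-1 + A) = 4 - 4*A)
(O(l, 24) + 1218) + 1636 = ((4 - 4*24) + 1218) + 1636 = ((4 - 96) + 1218) + 1636 = (-92 + 1218) + 1636 = 1126 + 1636 = 2762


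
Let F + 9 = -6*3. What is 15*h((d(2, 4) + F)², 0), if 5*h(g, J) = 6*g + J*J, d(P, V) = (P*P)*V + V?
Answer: 882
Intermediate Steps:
d(P, V) = V + V*P² (d(P, V) = P²*V + V = V*P² + V = V + V*P²)
F = -27 (F = -9 - 6*3 = -9 - 1*18 = -9 - 18 = -27)
h(g, J) = J²/5 + 6*g/5 (h(g, J) = (6*g + J*J)/5 = (6*g + J²)/5 = (J² + 6*g)/5 = J²/5 + 6*g/5)
15*h((d(2, 4) + F)², 0) = 15*((⅕)*0² + 6*(4*(1 + 2²) - 27)²/5) = 15*((⅕)*0 + 6*(4*(1 + 4) - 27)²/5) = 15*(0 + 6*(4*5 - 27)²/5) = 15*(0 + 6*(20 - 27)²/5) = 15*(0 + (6/5)*(-7)²) = 15*(0 + (6/5)*49) = 15*(0 + 294/5) = 15*(294/5) = 882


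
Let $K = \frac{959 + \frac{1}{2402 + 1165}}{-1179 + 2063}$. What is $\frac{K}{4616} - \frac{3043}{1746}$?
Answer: $- \frac{3690483885565}{2117796215184} \approx -1.7426$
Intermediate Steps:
$K = \frac{1710377}{1576614}$ ($K = \frac{959 + \frac{1}{3567}}{884} = \left(959 + \frac{1}{3567}\right) \frac{1}{884} = \frac{3420754}{3567} \cdot \frac{1}{884} = \frac{1710377}{1576614} \approx 1.0848$)
$\frac{K}{4616} - \frac{3043}{1746} = \frac{1710377}{1576614 \cdot 4616} - \frac{3043}{1746} = \frac{1710377}{1576614} \cdot \frac{1}{4616} - \frac{3043}{1746} = \frac{1710377}{7277650224} - \frac{3043}{1746} = - \frac{3690483885565}{2117796215184}$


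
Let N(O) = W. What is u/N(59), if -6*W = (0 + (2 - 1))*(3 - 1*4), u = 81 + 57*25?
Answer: 9036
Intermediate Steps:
u = 1506 (u = 81 + 1425 = 1506)
W = 1/6 (W = -(0 + (2 - 1))*(3 - 1*4)/6 = -(0 + 1)*(3 - 4)/6 = -(-1)/6 = -1/6*(-1) = 1/6 ≈ 0.16667)
N(O) = 1/6
u/N(59) = 1506/(1/6) = 1506*6 = 9036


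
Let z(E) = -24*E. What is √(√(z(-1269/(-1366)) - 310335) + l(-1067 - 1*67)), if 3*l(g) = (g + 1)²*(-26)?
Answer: √(-46708490237838 + 6147*I*√144778264539)/2049 ≈ 0.083511 + 3335.5*I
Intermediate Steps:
l(g) = -26*(1 + g)²/3 (l(g) = ((g + 1)²*(-26))/3 = ((1 + g)²*(-26))/3 = (-26*(1 + g)²)/3 = -26*(1 + g)²/3)
√(√(z(-1269/(-1366)) - 310335) + l(-1067 - 1*67)) = √(√(-(-30456)/(-1366) - 310335) - 26*(1 + (-1067 - 1*67))²/3) = √(√(-(-30456)*(-1)/1366 - 310335) - 26*(1 + (-1067 - 67))²/3) = √(√(-24*1269/1366 - 310335) - 26*(1 - 1134)²/3) = √(√(-15228/683 - 310335) - 26/3*(-1133)²) = √(√(-211974033/683) - 26/3*1283689) = √(I*√144778264539/683 - 33375914/3) = √(-33375914/3 + I*√144778264539/683)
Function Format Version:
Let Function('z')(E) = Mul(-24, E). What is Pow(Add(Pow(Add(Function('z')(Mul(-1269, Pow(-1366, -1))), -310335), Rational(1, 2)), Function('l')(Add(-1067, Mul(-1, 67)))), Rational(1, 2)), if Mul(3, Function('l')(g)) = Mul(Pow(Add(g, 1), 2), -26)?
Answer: Mul(Rational(1, 2049), Pow(Add(-46708490237838, Mul(6147, I, Pow(144778264539, Rational(1, 2)))), Rational(1, 2))) ≈ Add(0.083511, Mul(3335.5, I))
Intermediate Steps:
Function('l')(g) = Mul(Rational(-26, 3), Pow(Add(1, g), 2)) (Function('l')(g) = Mul(Rational(1, 3), Mul(Pow(Add(g, 1), 2), -26)) = Mul(Rational(1, 3), Mul(Pow(Add(1, g), 2), -26)) = Mul(Rational(1, 3), Mul(-26, Pow(Add(1, g), 2))) = Mul(Rational(-26, 3), Pow(Add(1, g), 2)))
Pow(Add(Pow(Add(Function('z')(Mul(-1269, Pow(-1366, -1))), -310335), Rational(1, 2)), Function('l')(Add(-1067, Mul(-1, 67)))), Rational(1, 2)) = Pow(Add(Pow(Add(Mul(-24, Mul(-1269, Pow(-1366, -1))), -310335), Rational(1, 2)), Mul(Rational(-26, 3), Pow(Add(1, Add(-1067, Mul(-1, 67))), 2))), Rational(1, 2)) = Pow(Add(Pow(Add(Mul(-24, Mul(-1269, Rational(-1, 1366))), -310335), Rational(1, 2)), Mul(Rational(-26, 3), Pow(Add(1, Add(-1067, -67)), 2))), Rational(1, 2)) = Pow(Add(Pow(Add(Mul(-24, Rational(1269, 1366)), -310335), Rational(1, 2)), Mul(Rational(-26, 3), Pow(Add(1, -1134), 2))), Rational(1, 2)) = Pow(Add(Pow(Add(Rational(-15228, 683), -310335), Rational(1, 2)), Mul(Rational(-26, 3), Pow(-1133, 2))), Rational(1, 2)) = Pow(Add(Pow(Rational(-211974033, 683), Rational(1, 2)), Mul(Rational(-26, 3), 1283689)), Rational(1, 2)) = Pow(Add(Mul(Rational(1, 683), I, Pow(144778264539, Rational(1, 2))), Rational(-33375914, 3)), Rational(1, 2)) = Pow(Add(Rational(-33375914, 3), Mul(Rational(1, 683), I, Pow(144778264539, Rational(1, 2)))), Rational(1, 2))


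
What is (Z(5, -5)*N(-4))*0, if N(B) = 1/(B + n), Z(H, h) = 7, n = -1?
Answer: 0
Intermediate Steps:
N(B) = 1/(-1 + B) (N(B) = 1/(B - 1) = 1/(-1 + B))
(Z(5, -5)*N(-4))*0 = (7/(-1 - 4))*0 = (7/(-5))*0 = (7*(-⅕))*0 = -7/5*0 = 0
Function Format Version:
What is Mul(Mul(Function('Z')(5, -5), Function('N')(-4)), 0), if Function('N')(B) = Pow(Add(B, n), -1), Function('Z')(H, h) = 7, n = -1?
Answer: 0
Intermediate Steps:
Function('N')(B) = Pow(Add(-1, B), -1) (Function('N')(B) = Pow(Add(B, -1), -1) = Pow(Add(-1, B), -1))
Mul(Mul(Function('Z')(5, -5), Function('N')(-4)), 0) = Mul(Mul(7, Pow(Add(-1, -4), -1)), 0) = Mul(Mul(7, Pow(-5, -1)), 0) = Mul(Mul(7, Rational(-1, 5)), 0) = Mul(Rational(-7, 5), 0) = 0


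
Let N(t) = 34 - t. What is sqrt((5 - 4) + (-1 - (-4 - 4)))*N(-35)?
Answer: 138*sqrt(2) ≈ 195.16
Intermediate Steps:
sqrt((5 - 4) + (-1 - (-4 - 4)))*N(-35) = sqrt((5 - 4) + (-1 - (-4 - 4)))*(34 - 1*(-35)) = sqrt(1 + (-1 - 1*(-8)))*(34 + 35) = sqrt(1 + (-1 + 8))*69 = sqrt(1 + 7)*69 = sqrt(8)*69 = (2*sqrt(2))*69 = 138*sqrt(2)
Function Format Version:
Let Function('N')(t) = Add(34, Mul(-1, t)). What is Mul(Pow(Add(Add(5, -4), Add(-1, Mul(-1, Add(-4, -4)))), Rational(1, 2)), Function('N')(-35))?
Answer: Mul(138, Pow(2, Rational(1, 2))) ≈ 195.16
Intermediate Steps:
Mul(Pow(Add(Add(5, -4), Add(-1, Mul(-1, Add(-4, -4)))), Rational(1, 2)), Function('N')(-35)) = Mul(Pow(Add(Add(5, -4), Add(-1, Mul(-1, Add(-4, -4)))), Rational(1, 2)), Add(34, Mul(-1, -35))) = Mul(Pow(Add(1, Add(-1, Mul(-1, -8))), Rational(1, 2)), Add(34, 35)) = Mul(Pow(Add(1, Add(-1, 8)), Rational(1, 2)), 69) = Mul(Pow(Add(1, 7), Rational(1, 2)), 69) = Mul(Pow(8, Rational(1, 2)), 69) = Mul(Mul(2, Pow(2, Rational(1, 2))), 69) = Mul(138, Pow(2, Rational(1, 2)))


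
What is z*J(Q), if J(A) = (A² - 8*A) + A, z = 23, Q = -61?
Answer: 95404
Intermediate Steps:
J(A) = A² - 7*A
z*J(Q) = 23*(-61*(-7 - 61)) = 23*(-61*(-68)) = 23*4148 = 95404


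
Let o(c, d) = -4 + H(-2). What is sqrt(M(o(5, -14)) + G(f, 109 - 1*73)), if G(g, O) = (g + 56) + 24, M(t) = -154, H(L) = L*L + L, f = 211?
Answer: sqrt(137) ≈ 11.705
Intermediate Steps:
H(L) = L + L**2 (H(L) = L**2 + L = L + L**2)
o(c, d) = -2 (o(c, d) = -4 - 2*(1 - 2) = -4 - 2*(-1) = -4 + 2 = -2)
G(g, O) = 80 + g (G(g, O) = (56 + g) + 24 = 80 + g)
sqrt(M(o(5, -14)) + G(f, 109 - 1*73)) = sqrt(-154 + (80 + 211)) = sqrt(-154 + 291) = sqrt(137)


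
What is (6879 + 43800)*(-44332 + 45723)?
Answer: 70494489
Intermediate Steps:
(6879 + 43800)*(-44332 + 45723) = 50679*1391 = 70494489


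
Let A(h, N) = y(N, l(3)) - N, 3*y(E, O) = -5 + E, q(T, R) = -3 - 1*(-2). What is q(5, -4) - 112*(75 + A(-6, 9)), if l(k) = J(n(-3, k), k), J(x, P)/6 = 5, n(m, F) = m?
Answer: -22627/3 ≈ -7542.3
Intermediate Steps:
q(T, R) = -1 (q(T, R) = -3 + 2 = -1)
J(x, P) = 30 (J(x, P) = 6*5 = 30)
l(k) = 30
y(E, O) = -5/3 + E/3 (y(E, O) = (-5 + E)/3 = -5/3 + E/3)
A(h, N) = -5/3 - 2*N/3 (A(h, N) = (-5/3 + N/3) - N = -5/3 - 2*N/3)
q(5, -4) - 112*(75 + A(-6, 9)) = -1 - 112*(75 + (-5/3 - 2/3*9)) = -1 - 112*(75 + (-5/3 - 6)) = -1 - 112*(75 - 23/3) = -1 - 112*202/3 = -1 - 22624/3 = -22627/3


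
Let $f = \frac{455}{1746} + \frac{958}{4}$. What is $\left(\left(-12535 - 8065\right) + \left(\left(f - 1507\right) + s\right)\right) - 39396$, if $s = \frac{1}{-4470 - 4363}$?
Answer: $- \frac{472413643937}{7711209} \approx -61263.0$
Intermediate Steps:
$f = \frac{209311}{873}$ ($f = 455 \cdot \frac{1}{1746} + 958 \cdot \frac{1}{4} = \frac{455}{1746} + \frac{479}{2} = \frac{209311}{873} \approx 239.76$)
$s = - \frac{1}{8833}$ ($s = \frac{1}{-8833} = - \frac{1}{8833} \approx -0.00011321$)
$\left(\left(-12535 - 8065\right) + \left(\left(f - 1507\right) + s\right)\right) - 39396 = \left(\left(-12535 - 8065\right) + \left(\left(\frac{209311}{873} - 1507\right) - \frac{1}{8833}\right)\right) - 39396 = \left(-20600 - \frac{9771948773}{7711209}\right) - 39396 = - \frac{168622854173}{7711209} - 39396 = - \frac{472413643937}{7711209}$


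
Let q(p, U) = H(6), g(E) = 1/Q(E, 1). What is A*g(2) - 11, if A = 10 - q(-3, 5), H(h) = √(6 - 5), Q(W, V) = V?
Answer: -2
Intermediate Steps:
H(h) = 1 (H(h) = √1 = 1)
g(E) = 1 (g(E) = 1/1 = 1)
q(p, U) = 1
A = 9 (A = 10 - 1*1 = 10 - 1 = 9)
A*g(2) - 11 = 9*1 - 11 = 9 - 11 = -2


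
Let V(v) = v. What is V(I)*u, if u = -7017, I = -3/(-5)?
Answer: -21051/5 ≈ -4210.2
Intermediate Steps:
I = 3/5 (I = -3*(-1/5) = 3/5 ≈ 0.60000)
V(I)*u = (3/5)*(-7017) = -21051/5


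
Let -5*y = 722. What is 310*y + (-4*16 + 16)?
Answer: -44812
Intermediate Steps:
y = -722/5 (y = -⅕*722 = -722/5 ≈ -144.40)
310*y + (-4*16 + 16) = 310*(-722/5) + (-4*16 + 16) = -44764 + (-64 + 16) = -44764 - 48 = -44812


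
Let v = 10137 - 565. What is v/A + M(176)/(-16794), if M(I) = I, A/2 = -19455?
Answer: -13966694/54454545 ≈ -0.25648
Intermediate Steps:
A = -38910 (A = 2*(-19455) = -38910)
v = 9572
v/A + M(176)/(-16794) = 9572/(-38910) + 176/(-16794) = 9572*(-1/38910) + 176*(-1/16794) = -4786/19455 - 88/8397 = -13966694/54454545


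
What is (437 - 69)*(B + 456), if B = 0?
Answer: 167808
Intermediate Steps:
(437 - 69)*(B + 456) = (437 - 69)*(0 + 456) = 368*456 = 167808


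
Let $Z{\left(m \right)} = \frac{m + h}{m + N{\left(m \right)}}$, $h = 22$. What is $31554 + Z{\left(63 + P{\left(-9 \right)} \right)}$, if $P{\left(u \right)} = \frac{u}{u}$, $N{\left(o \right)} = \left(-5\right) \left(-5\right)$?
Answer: $\frac{2808392}{89} \approx 31555.0$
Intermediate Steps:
$N{\left(o \right)} = 25$
$P{\left(u \right)} = 1$
$Z{\left(m \right)} = \frac{22 + m}{25 + m}$ ($Z{\left(m \right)} = \frac{m + 22}{m + 25} = \frac{22 + m}{25 + m}$)
$31554 + Z{\left(63 + P{\left(-9 \right)} \right)} = 31554 + \frac{22 + \left(63 + 1\right)}{25 + \left(63 + 1\right)} = 31554 + \frac{22 + 64}{25 + 64} = 31554 + \frac{1}{89} \cdot 86 = 31554 + \frac{86}{89} = \frac{2808392}{89}$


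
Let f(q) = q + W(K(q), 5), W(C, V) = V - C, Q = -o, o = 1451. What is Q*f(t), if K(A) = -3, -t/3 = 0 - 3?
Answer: -24667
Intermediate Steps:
t = 9 (t = -3*(0 - 3) = -3*(-3) = 9)
Q = -1451 (Q = -1*1451 = -1451)
f(q) = 8 + q (f(q) = q + (5 - 1*(-3)) = q + (5 + 3) = q + 8 = 8 + q)
Q*f(t) = -1451*(8 + 9) = -1451*17 = -24667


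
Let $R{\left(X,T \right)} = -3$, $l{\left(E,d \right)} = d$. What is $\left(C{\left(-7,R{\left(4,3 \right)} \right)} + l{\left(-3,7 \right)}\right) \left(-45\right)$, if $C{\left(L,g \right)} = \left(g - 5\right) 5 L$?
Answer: $-12915$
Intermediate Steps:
$C{\left(L,g \right)} = L \left(-25 + 5 g\right)$ ($C{\left(L,g \right)} = \left(-5 + g\right) 5 L = \left(-25 + 5 g\right) L = L \left(-25 + 5 g\right)$)
$\left(C{\left(-7,R{\left(4,3 \right)} \right)} + l{\left(-3,7 \right)}\right) \left(-45\right) = \left(5 \left(-7\right) \left(-5 - 3\right) + 7\right) \left(-45\right) = \left(5 \left(-7\right) \left(-8\right) + 7\right) \left(-45\right) = \left(280 + 7\right) \left(-45\right) = 287 \left(-45\right) = -12915$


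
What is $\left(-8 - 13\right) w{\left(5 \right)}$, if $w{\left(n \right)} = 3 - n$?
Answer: $42$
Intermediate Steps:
$\left(-8 - 13\right) w{\left(5 \right)} = \left(-8 - 13\right) \left(3 - 5\right) = - 21 \left(3 - 5\right) = \left(-21\right) \left(-2\right) = 42$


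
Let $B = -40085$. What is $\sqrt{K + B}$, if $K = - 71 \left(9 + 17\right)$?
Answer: $3 i \sqrt{4659} \approx 204.77 i$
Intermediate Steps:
$K = -1846$ ($K = \left(-71\right) 26 = -1846$)
$\sqrt{K + B} = \sqrt{-1846 - 40085} = \sqrt{-41931} = 3 i \sqrt{4659}$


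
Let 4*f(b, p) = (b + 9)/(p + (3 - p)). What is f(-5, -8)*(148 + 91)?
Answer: 239/3 ≈ 79.667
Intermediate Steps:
f(b, p) = ¾ + b/12 (f(b, p) = ((b + 9)/(p + (3 - p)))/4 = ((9 + b)/3)/4 = ((9 + b)*(⅓))/4 = (3 + b/3)/4 = ¾ + b/12)
f(-5, -8)*(148 + 91) = (¾ + (1/12)*(-5))*(148 + 91) = (¾ - 5/12)*239 = (⅓)*239 = 239/3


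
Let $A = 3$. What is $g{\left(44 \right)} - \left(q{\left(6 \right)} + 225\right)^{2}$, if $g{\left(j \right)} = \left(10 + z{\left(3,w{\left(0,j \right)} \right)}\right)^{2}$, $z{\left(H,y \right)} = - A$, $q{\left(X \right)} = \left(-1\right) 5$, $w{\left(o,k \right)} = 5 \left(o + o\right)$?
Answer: $-48351$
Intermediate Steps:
$w{\left(o,k \right)} = 10 o$ ($w{\left(o,k \right)} = 5 \cdot 2 o = 10 o$)
$q{\left(X \right)} = -5$
$z{\left(H,y \right)} = -3$ ($z{\left(H,y \right)} = \left(-1\right) 3 = -3$)
$g{\left(j \right)} = 49$ ($g{\left(j \right)} = \left(10 - 3\right)^{2} = 7^{2} = 49$)
$g{\left(44 \right)} - \left(q{\left(6 \right)} + 225\right)^{2} = 49 - \left(-5 + 225\right)^{2} = 49 - 220^{2} = 49 - 48400 = -48351$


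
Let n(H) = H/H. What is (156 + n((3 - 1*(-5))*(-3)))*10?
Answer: 1570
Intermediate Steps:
n(H) = 1
(156 + n((3 - 1*(-5))*(-3)))*10 = (156 + 1)*10 = 157*10 = 1570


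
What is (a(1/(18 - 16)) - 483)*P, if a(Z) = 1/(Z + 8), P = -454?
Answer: 3726886/17 ≈ 2.1923e+5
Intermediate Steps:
a(Z) = 1/(8 + Z)
(a(1/(18 - 16)) - 483)*P = (1/(8 + 1/(18 - 16)) - 483)*(-454) = (1/(8 + 1/2) - 483)*(-454) = (1/(17/2) - 483)*(-454) = (2/17 - 483)*(-454) = -8209/17*(-454) = 3726886/17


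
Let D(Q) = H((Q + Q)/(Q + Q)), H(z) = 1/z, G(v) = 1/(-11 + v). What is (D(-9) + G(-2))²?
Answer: 144/169 ≈ 0.85207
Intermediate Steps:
D(Q) = 1 (D(Q) = 1/((Q + Q)/(Q + Q)) = 1/((2*Q)/((2*Q))) = 1/((2*Q)*(1/(2*Q))) = 1/1 = 1)
(D(-9) + G(-2))² = (1 + 1/(-11 - 2))² = (1 + 1/(-13))² = (1 - 1/13)² = (12/13)² = 144/169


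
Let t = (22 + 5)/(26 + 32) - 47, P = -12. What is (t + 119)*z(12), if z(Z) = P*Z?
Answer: -302616/29 ≈ -10435.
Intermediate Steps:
t = -2699/58 (t = 27/58 - 47 = -2699/58 ≈ -46.534)
z(Z) = -12*Z
(t + 119)*z(12) = (-2699/58 + 119)*(-12*12) = (4203/58)*(-144) = -302616/29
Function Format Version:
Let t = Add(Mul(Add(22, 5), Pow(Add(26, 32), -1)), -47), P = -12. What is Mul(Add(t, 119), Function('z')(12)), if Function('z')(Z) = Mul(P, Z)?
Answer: Rational(-302616, 29) ≈ -10435.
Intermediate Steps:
t = Rational(-2699, 58) (t = Add(Mul(27, Pow(58, -1)), -47) = Add(Mul(27, Rational(1, 58)), -47) = Add(Rational(27, 58), -47) = Rational(-2699, 58) ≈ -46.534)
Function('z')(Z) = Mul(-12, Z)
Mul(Add(t, 119), Function('z')(12)) = Mul(Add(Rational(-2699, 58), 119), Mul(-12, 12)) = Mul(Rational(4203, 58), -144) = Rational(-302616, 29)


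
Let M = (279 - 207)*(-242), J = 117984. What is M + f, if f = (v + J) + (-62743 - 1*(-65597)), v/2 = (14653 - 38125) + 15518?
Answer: 87506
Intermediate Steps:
v = -15908 (v = 2*((14653 - 38125) + 15518) = 2*(-23472 + 15518) = 2*(-7954) = -15908)
M = -17424 (M = 72*(-242) = -17424)
f = 104930 (f = (-15908 + 117984) + (-62743 - 1*(-65597)) = 102076 + (-62743 + 65597) = 102076 + 2854 = 104930)
M + f = -17424 + 104930 = 87506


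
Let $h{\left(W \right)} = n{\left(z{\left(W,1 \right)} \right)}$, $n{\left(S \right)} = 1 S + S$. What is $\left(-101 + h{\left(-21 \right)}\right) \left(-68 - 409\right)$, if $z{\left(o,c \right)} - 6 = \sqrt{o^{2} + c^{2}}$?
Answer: $42453 - 954 \sqrt{442} \approx 22396.0$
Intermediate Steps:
$z{\left(o,c \right)} = 6 + \sqrt{c^{2} + o^{2}}$ ($z{\left(o,c \right)} = 6 + \sqrt{o^{2} + c^{2}} = 6 + \sqrt{c^{2} + o^{2}}$)
$n{\left(S \right)} = 2 S$ ($n{\left(S \right)} = S + S = 2 S$)
$h{\left(W \right)} = 12 + 2 \sqrt{1 + W^{2}}$ ($h{\left(W \right)} = 2 \left(6 + \sqrt{1^{2} + W^{2}}\right) = 2 \left(6 + \sqrt{1 + W^{2}}\right) = 12 + 2 \sqrt{1 + W^{2}}$)
$\left(-101 + h{\left(-21 \right)}\right) \left(-68 - 409\right) = \left(-101 + \left(12 + 2 \sqrt{1 + \left(-21\right)^{2}}\right)\right) \left(-68 - 409\right) = \left(-101 + \left(12 + 2 \sqrt{1 + 441}\right)\right) \left(-477\right) = \left(-101 + \left(12 + 2 \sqrt{442}\right)\right) \left(-477\right) = \left(-89 + 2 \sqrt{442}\right) \left(-477\right) = 42453 - 954 \sqrt{442}$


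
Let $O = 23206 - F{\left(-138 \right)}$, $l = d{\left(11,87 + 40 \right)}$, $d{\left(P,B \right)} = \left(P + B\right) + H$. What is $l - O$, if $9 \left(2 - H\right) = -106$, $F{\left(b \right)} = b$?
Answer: $- \frac{208730}{9} \approx -23192.0$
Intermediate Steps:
$H = \frac{124}{9}$ ($H = 2 - - \frac{106}{9} = 2 + \frac{106}{9} = \frac{124}{9} \approx 13.778$)
$d{\left(P,B \right)} = \frac{124}{9} + B + P$ ($d{\left(P,B \right)} = \left(P + B\right) + \frac{124}{9} = \left(B + P\right) + \frac{124}{9} = \frac{124}{9} + B + P$)
$l = \frac{1366}{9}$ ($l = \frac{124}{9} + \left(87 + 40\right) + 11 = \frac{124}{9} + 127 + 11 = \frac{1366}{9} \approx 151.78$)
$O = 23344$ ($O = 23206 - -138 = 23206 + 138 = 23344$)
$l - O = \frac{1366}{9} - 23344 = - \frac{208730}{9}$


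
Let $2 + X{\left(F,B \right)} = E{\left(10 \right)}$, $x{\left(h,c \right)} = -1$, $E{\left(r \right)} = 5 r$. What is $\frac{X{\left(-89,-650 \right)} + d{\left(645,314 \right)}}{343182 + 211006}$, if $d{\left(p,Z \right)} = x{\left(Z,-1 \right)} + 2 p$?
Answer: $\frac{1337}{554188} \approx 0.0024125$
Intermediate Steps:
$X{\left(F,B \right)} = 48$ ($X{\left(F,B \right)} = -2 + 5 \cdot 10 = -2 + 50 = 48$)
$d{\left(p,Z \right)} = -1 + 2 p$
$\frac{X{\left(-89,-650 \right)} + d{\left(645,314 \right)}}{343182 + 211006} = \frac{48 + \left(-1 + 2 \cdot 645\right)}{343182 + 211006} = \frac{48 + \left(-1 + 1290\right)}{554188} = \left(48 + 1289\right) \frac{1}{554188} = 1337 \cdot \frac{1}{554188} = \frac{1337}{554188}$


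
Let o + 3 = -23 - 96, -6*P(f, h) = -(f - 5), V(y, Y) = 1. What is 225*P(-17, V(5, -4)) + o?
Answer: -947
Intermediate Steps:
P(f, h) = -⅚ + f/6 (P(f, h) = -(-1)*(f - 5)/6 = -(-1)*(-5 + f)/6 = -(5 - f)/6 = -⅚ + f/6)
o = -122 (o = -3 + (-23 - 96) = -3 - 119 = -122)
225*P(-17, V(5, -4)) + o = 225*(-⅚ + (⅙)*(-17)) - 122 = 225*(-⅚ - 17/6) - 122 = 225*(-11/3) - 122 = -825 - 122 = -947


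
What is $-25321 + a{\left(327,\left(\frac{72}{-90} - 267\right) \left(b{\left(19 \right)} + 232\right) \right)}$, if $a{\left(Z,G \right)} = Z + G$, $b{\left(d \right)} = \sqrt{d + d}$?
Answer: $- \frac{435618}{5} - \frac{1339 \sqrt{38}}{5} \approx -88774.0$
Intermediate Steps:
$b{\left(d \right)} = \sqrt{2} \sqrt{d}$ ($b{\left(d \right)} = \sqrt{2 d} = \sqrt{2} \sqrt{d}$)
$a{\left(Z,G \right)} = G + Z$
$-25321 + a{\left(327,\left(\frac{72}{-90} - 267\right) \left(b{\left(19 \right)} + 232\right) \right)} = -25321 + \left(\left(\frac{72}{-90} - 267\right) \left(\sqrt{2} \sqrt{19} + 232\right) + 327\right) = -25321 + \left(\left(72 \left(- \frac{1}{90}\right) - 267\right) \left(\sqrt{38} + 232\right) + 327\right) = -25321 + \left(\left(- \frac{4}{5} - 267\right) \left(232 + \sqrt{38}\right) + 327\right) = -25321 + \left(- \frac{1339 \left(232 + \sqrt{38}\right)}{5} + 327\right) = -25321 + \left(\left(- \frac{310648}{5} - \frac{1339 \sqrt{38}}{5}\right) + 327\right) = -25321 - \left(\frac{309013}{5} + \frac{1339 \sqrt{38}}{5}\right) = - \frac{435618}{5} - \frac{1339 \sqrt{38}}{5}$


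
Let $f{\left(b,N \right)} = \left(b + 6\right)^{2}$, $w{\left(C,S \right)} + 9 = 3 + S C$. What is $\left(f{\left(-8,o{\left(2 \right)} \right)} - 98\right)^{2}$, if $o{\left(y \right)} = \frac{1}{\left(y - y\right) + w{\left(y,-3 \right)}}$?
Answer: $8836$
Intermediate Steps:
$w{\left(C,S \right)} = -6 + C S$ ($w{\left(C,S \right)} = -9 + \left(3 + S C\right) = -9 + \left(3 + C S\right) = -6 + C S$)
$o{\left(y \right)} = \frac{1}{-6 - 3 y}$ ($o{\left(y \right)} = \frac{1}{\left(y - y\right) + \left(-6 + y \left(-3\right)\right)} = \frac{1}{0 - \left(6 + 3 y\right)} = \frac{1}{-6 - 3 y}$)
$f{\left(b,N \right)} = \left(6 + b\right)^{2}$
$\left(f{\left(-8,o{\left(2 \right)} \right)} - 98\right)^{2} = \left(\left(6 - 8\right)^{2} - 98\right)^{2} = \left(\left(-2\right)^{2} - 98\right)^{2} = \left(4 - 98\right)^{2} = \left(-94\right)^{2} = 8836$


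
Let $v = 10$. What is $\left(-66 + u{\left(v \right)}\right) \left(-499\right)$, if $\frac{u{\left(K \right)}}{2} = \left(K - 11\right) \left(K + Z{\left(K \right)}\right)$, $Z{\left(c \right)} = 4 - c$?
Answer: $36926$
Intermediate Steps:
$u{\left(K \right)} = -88 + 8 K$ ($u{\left(K \right)} = 2 \left(K - 11\right) \left(K - \left(-4 + K\right)\right) = 2 \left(-11 + K\right) 4 = 2 \left(-44 + 4 K\right) = -88 + 8 K$)
$\left(-66 + u{\left(v \right)}\right) \left(-499\right) = \left(-66 + \left(-88 + 8 \cdot 10\right)\right) \left(-499\right) = \left(-66 + \left(-88 + 80\right)\right) \left(-499\right) = \left(-66 - 8\right) \left(-499\right) = \left(-74\right) \left(-499\right) = 36926$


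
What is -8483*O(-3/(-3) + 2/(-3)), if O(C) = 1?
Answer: -8483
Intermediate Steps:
-8483*O(-3/(-3) + 2/(-3)) = -8483*1 = -8483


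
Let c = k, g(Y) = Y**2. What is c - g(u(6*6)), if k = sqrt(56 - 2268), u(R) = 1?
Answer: -1 + 2*I*sqrt(553) ≈ -1.0 + 47.032*I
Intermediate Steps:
k = 2*I*sqrt(553) (k = sqrt(-2212) = 2*I*sqrt(553) ≈ 47.032*I)
c = 2*I*sqrt(553) ≈ 47.032*I
c - g(u(6*6)) = 2*I*sqrt(553) - 1*1**2 = 2*I*sqrt(553) - 1*1 = 2*I*sqrt(553) - 1 = -1 + 2*I*sqrt(553)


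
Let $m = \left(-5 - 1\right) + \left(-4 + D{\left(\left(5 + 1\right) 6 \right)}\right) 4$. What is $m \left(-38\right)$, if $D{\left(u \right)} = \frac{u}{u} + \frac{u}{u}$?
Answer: $532$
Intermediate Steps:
$D{\left(u \right)} = 2$ ($D{\left(u \right)} = 1 + 1 = 2$)
$m = -14$ ($m = \left(-5 - 1\right) + \left(-4 + 2\right) 4 = -6 - 8 = -14$)
$m \left(-38\right) = \left(-14\right) \left(-38\right) = 532$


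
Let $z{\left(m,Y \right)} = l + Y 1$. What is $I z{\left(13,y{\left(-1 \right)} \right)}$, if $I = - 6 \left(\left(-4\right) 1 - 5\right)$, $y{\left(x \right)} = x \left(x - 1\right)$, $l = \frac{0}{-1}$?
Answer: $108$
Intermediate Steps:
$l = 0$ ($l = 0 \left(-1\right) = 0$)
$y{\left(x \right)} = x \left(-1 + x\right)$
$z{\left(m,Y \right)} = Y$ ($z{\left(m,Y \right)} = 0 + Y 1 = 0 + Y = Y$)
$I = 54$ ($I = - 6 \left(-4 - 5\right) = \left(-6\right) \left(-9\right) = 54$)
$I z{\left(13,y{\left(-1 \right)} \right)} = 54 \left(- (-1 - 1)\right) = 54 \left(\left(-1\right) \left(-2\right)\right) = 54 \cdot 2 = 108$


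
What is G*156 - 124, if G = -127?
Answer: -19936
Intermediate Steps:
G*156 - 124 = -127*156 - 124 = -19812 - 124 = -19936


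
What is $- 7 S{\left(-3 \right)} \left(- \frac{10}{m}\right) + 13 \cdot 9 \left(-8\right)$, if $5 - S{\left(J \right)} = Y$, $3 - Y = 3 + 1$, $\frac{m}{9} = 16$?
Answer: $- \frac{11197}{12} \approx -933.08$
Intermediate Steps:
$m = 144$ ($m = 9 \cdot 16 = 144$)
$Y = -1$ ($Y = 3 - \left(3 + 1\right) = 3 - 4 = -1$)
$S{\left(J \right)} = 6$ ($S{\left(J \right)} = 5 - -1 = 5 + 1 = 6$)
$- 7 S{\left(-3 \right)} \left(- \frac{10}{m}\right) + 13 \cdot 9 \left(-8\right) = \left(-7\right) 6 \left(- \frac{10}{144}\right) + 13 \cdot 9 \left(-8\right) = - 42 \left(\left(-10\right) \frac{1}{144}\right) + 117 \left(-8\right) = \left(-42\right) \left(- \frac{5}{72}\right) - 936 = \frac{35}{12} - 936 = - \frac{11197}{12}$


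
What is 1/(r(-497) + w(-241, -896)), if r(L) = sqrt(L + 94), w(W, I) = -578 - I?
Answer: 318/101527 - I*sqrt(403)/101527 ≈ 0.0031322 - 0.00019773*I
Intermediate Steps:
r(L) = sqrt(94 + L)
1/(r(-497) + w(-241, -896)) = 1/(sqrt(94 - 497) + (-578 - 1*(-896))) = 1/(sqrt(-403) + (-578 + 896)) = 1/(I*sqrt(403) + 318) = 1/(318 + I*sqrt(403))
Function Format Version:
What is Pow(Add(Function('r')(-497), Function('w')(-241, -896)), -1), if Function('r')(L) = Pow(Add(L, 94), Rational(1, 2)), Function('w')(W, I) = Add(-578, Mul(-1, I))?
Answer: Add(Rational(318, 101527), Mul(Rational(-1, 101527), I, Pow(403, Rational(1, 2)))) ≈ Add(0.0031322, Mul(-0.00019773, I))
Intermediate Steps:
Function('r')(L) = Pow(Add(94, L), Rational(1, 2))
Pow(Add(Function('r')(-497), Function('w')(-241, -896)), -1) = Pow(Add(Pow(Add(94, -497), Rational(1, 2)), Add(-578, Mul(-1, -896))), -1) = Pow(Add(Pow(-403, Rational(1, 2)), Add(-578, 896)), -1) = Pow(Add(Mul(I, Pow(403, Rational(1, 2))), 318), -1) = Pow(Add(318, Mul(I, Pow(403, Rational(1, 2)))), -1)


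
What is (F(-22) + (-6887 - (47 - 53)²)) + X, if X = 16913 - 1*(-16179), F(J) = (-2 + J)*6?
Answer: 26025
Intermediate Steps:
F(J) = -12 + 6*J
X = 33092 (X = 16913 + 16179 = 33092)
(F(-22) + (-6887 - (47 - 53)²)) + X = ((-12 + 6*(-22)) + (-6887 - (47 - 53)²)) + 33092 = ((-12 - 132) + (-6887 - 1*(-6)²)) + 33092 = (-144 + (-6887 - 1*36)) + 33092 = (-144 + (-6887 - 36)) + 33092 = (-144 - 6923) + 33092 = -7067 + 33092 = 26025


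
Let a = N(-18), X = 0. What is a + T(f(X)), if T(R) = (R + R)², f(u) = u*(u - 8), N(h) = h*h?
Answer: 324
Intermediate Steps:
N(h) = h²
f(u) = u*(-8 + u)
T(R) = 4*R² (T(R) = (2*R)² = 4*R²)
a = 324 (a = (-18)² = 324)
a + T(f(X)) = 324 + 4*(0*(-8 + 0))² = 324 + 4*(0*(-8))² = 324 + 4*0² = 324 + 4*0 = 324 + 0 = 324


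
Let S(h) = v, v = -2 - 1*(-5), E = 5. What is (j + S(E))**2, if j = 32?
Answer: 1225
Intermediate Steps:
v = 3 (v = -2 + 5 = 3)
S(h) = 3
(j + S(E))**2 = (32 + 3)**2 = 35**2 = 1225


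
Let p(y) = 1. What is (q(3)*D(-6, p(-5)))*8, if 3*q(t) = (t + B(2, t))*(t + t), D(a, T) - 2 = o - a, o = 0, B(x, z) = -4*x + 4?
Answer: -128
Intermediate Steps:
B(x, z) = 4 - 4*x
D(a, T) = 2 - a (D(a, T) = 2 + (0 - a) = 2 - a)
q(t) = 2*t*(-4 + t)/3 (q(t) = ((t + (4 - 4*2))*(t + t))/3 = ((t + (4 - 8))*(2*t))/3 = ((t - 4)*(2*t))/3 = ((-4 + t)*(2*t))/3 = (2*t*(-4 + t))/3 = 2*t*(-4 + t)/3)
(q(3)*D(-6, p(-5)))*8 = (((⅔)*3*(-4 + 3))*(2 - 1*(-6)))*8 = (((⅔)*3*(-1))*(2 + 6))*8 = -2*8*8 = -16*8 = -128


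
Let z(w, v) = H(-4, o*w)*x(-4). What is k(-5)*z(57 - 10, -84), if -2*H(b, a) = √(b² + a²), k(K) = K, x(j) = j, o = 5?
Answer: -10*√55241 ≈ -2350.3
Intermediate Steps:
H(b, a) = -√(a² + b²)/2 (H(b, a) = -√(b² + a²)/2 = -√(a² + b²)/2)
z(w, v) = 2*√(16 + 25*w²) (z(w, v) = -√((5*w)² + (-4)²)/2*(-4) = -√(25*w² + 16)/2*(-4) = -√(16 + 25*w²)/2*(-4) = 2*√(16 + 25*w²))
k(-5)*z(57 - 10, -84) = -10*√(16 + 25*(57 - 10)²) = -10*√(16 + 25*47²) = -10*√(16 + 25*2209) = -10*√(16 + 55225) = -10*√55241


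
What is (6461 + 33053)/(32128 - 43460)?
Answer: -19757/5666 ≈ -3.4869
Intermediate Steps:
(6461 + 33053)/(32128 - 43460) = 39514/(-11332) = 39514*(-1/11332) = -19757/5666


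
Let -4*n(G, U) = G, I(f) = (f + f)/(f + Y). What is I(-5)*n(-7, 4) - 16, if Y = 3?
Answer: -29/4 ≈ -7.2500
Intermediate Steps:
I(f) = 2*f/(3 + f) (I(f) = (f + f)/(f + 3) = (2*f)/(3 + f) = 2*f/(3 + f))
n(G, U) = -G/4
I(-5)*n(-7, 4) - 16 = (2*(-5)/(3 - 5))*(-1/4*(-7)) - 16 = (2*(-5)/(-2))*(7/4) - 16 = (2*(-5)*(-1/2))*(7/4) - 16 = 5*(7/4) - 16 = 35/4 - 16 = -29/4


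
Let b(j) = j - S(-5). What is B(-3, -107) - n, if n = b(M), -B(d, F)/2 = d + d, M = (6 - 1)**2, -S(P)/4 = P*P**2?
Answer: 487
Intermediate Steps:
S(P) = -4*P**3 (S(P) = -4*P*P**2 = -4*P**3)
M = 25 (M = 5**2 = 25)
b(j) = -500 + j (b(j) = j - (-4)*(-5)**3 = j - (-4)*(-125) = j - 1*500 = j - 500 = -500 + j)
B(d, F) = -4*d (B(d, F) = -2*(d + d) = -4*d)
n = -475 (n = -500 + 25 = -475)
B(-3, -107) - n = -4*(-3) - 1*(-475) = 12 + 475 = 487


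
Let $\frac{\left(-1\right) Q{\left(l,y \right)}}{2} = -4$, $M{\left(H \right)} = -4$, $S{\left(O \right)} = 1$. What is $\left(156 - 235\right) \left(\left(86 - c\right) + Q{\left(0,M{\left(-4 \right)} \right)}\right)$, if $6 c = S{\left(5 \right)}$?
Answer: $- \frac{44477}{6} \approx -7412.8$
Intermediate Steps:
$c = \frac{1}{6}$ ($c = \frac{1}{6} \cdot 1 = \frac{1}{6} \approx 0.16667$)
$Q{\left(l,y \right)} = 8$ ($Q{\left(l,y \right)} = \left(-2\right) \left(-4\right) = 8$)
$\left(156 - 235\right) \left(\left(86 - c\right) + Q{\left(0,M{\left(-4 \right)} \right)}\right) = \left(156 - 235\right) \left(\left(86 - \frac{1}{6}\right) + 8\right) = - 79 \left(\left(86 - \frac{1}{6}\right) + 8\right) = - 79 \left(\frac{515}{6} + 8\right) = \left(-79\right) \frac{563}{6} = - \frac{44477}{6}$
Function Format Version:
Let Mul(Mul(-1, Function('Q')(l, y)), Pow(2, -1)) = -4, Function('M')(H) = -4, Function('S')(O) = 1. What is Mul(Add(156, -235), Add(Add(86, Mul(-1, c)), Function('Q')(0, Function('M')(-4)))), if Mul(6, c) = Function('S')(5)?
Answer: Rational(-44477, 6) ≈ -7412.8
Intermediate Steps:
c = Rational(1, 6) (c = Mul(Rational(1, 6), 1) = Rational(1, 6) ≈ 0.16667)
Function('Q')(l, y) = 8 (Function('Q')(l, y) = Mul(-2, -4) = 8)
Mul(Add(156, -235), Add(Add(86, Mul(-1, c)), Function('Q')(0, Function('M')(-4)))) = Mul(Add(156, -235), Add(Add(86, Mul(-1, Rational(1, 6))), 8)) = Mul(-79, Add(Add(86, Rational(-1, 6)), 8)) = Mul(-79, Add(Rational(515, 6), 8)) = Mul(-79, Rational(563, 6)) = Rational(-44477, 6)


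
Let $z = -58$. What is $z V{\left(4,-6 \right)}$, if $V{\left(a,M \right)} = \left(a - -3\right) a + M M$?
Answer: $-3712$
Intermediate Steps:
$V{\left(a,M \right)} = M^{2} + a \left(3 + a\right)$ ($V{\left(a,M \right)} = \left(a + 3\right) a + M^{2} = \left(3 + a\right) a + M^{2} = a \left(3 + a\right) + M^{2} = M^{2} + a \left(3 + a\right)$)
$z V{\left(4,-6 \right)} = - 58 \left(\left(-6\right)^{2} + 4^{2} + 3 \cdot 4\right) = - 58 \left(36 + 16 + 12\right) = \left(-58\right) 64 = -3712$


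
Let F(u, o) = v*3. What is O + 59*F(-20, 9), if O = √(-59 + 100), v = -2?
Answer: -354 + √41 ≈ -347.60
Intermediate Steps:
F(u, o) = -6 (F(u, o) = -2*3 = -6)
O = √41 ≈ 6.4031
O + 59*F(-20, 9) = √41 + 59*(-6) = √41 - 354 = -354 + √41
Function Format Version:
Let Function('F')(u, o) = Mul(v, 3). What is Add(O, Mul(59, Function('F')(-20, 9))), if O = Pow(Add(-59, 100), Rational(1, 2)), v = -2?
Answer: Add(-354, Pow(41, Rational(1, 2))) ≈ -347.60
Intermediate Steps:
Function('F')(u, o) = -6 (Function('F')(u, o) = Mul(-2, 3) = -6)
O = Pow(41, Rational(1, 2)) ≈ 6.4031
Add(O, Mul(59, Function('F')(-20, 9))) = Add(Pow(41, Rational(1, 2)), Mul(59, -6)) = Add(Pow(41, Rational(1, 2)), -354) = Add(-354, Pow(41, Rational(1, 2)))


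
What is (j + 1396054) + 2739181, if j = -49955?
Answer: 4085280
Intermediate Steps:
(j + 1396054) + 2739181 = (-49955 + 1396054) + 2739181 = 1346099 + 2739181 = 4085280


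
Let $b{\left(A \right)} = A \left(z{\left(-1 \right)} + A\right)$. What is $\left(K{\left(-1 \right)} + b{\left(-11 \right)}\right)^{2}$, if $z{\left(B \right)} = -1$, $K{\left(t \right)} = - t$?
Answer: $17689$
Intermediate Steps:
$b{\left(A \right)} = A \left(-1 + A\right)$
$\left(K{\left(-1 \right)} + b{\left(-11 \right)}\right)^{2} = \left(\left(-1\right) \left(-1\right) - 11 \left(-1 - 11\right)\right)^{2} = \left(1 - -132\right)^{2} = \left(1 + 132\right)^{2} = 133^{2} = 17689$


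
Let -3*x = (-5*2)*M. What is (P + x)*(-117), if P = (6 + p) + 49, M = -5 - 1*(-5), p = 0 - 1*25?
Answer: -3510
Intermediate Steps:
p = -25 (p = 0 - 25 = -25)
M = 0 (M = -5 + 5 = 0)
x = 0 (x = -(-5*2)*0/3 = -(-10)*0/3 = -⅓*0 = 0)
P = 30 (P = (6 - 25) + 49 = -19 + 49 = 30)
(P + x)*(-117) = (30 + 0)*(-117) = 30*(-117) = -3510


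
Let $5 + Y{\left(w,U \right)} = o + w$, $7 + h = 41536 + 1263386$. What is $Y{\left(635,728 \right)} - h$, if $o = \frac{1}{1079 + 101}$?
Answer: $- \frac{1539056299}{1180} \approx -1.3043 \cdot 10^{6}$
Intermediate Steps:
$o = \frac{1}{1180} \approx 0.00084746$
$h = 1304915$ ($h = -7 + \left(41536 + 1263386\right) = -7 + 1304922 = 1304915$)
$Y{\left(w,U \right)} = - \frac{5899}{1180} + w$ ($Y{\left(w,U \right)} = -5 + \left(\frac{1}{1180} + w\right) = - \frac{5899}{1180} + w$)
$Y{\left(635,728 \right)} - h = \left(- \frac{5899}{1180} + 635\right) - 1304915 = \frac{743401}{1180} - 1304915 = - \frac{1539056299}{1180}$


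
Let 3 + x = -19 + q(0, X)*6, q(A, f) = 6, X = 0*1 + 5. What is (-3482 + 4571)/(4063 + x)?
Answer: 121/453 ≈ 0.26711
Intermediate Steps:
X = 5 (X = 0 + 5 = 5)
x = 14 (x = -3 + (-19 + 6*6) = -3 + (-19 + 36) = -3 + 17 = 14)
(-3482 + 4571)/(4063 + x) = (-3482 + 4571)/(4063 + 14) = 1089/4077 = 1089*(1/4077) = 121/453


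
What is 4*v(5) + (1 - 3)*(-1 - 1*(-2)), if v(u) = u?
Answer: 18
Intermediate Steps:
4*v(5) + (1 - 3)*(-1 - 1*(-2)) = 4*5 + (1 - 3)*(-1 - 1*(-2)) = 20 - 2*(-1 + 2) = 20 - 2*1 = 20 - 2 = 18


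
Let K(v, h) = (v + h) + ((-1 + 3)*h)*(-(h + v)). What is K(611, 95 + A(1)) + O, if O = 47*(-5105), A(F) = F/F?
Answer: -374972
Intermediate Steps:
A(F) = 1
K(v, h) = h + v + 2*h*(-h - v) (K(v, h) = (h + v) + (2*h)*(-h - v) = (h + v) + 2*h*(-h - v) = h + v + 2*h*(-h - v))
O = -239935
K(611, 95 + A(1)) + O = ((95 + 1) + 611 - 2*(95 + 1)² - 2*(95 + 1)*611) - 239935 = (96 + 611 - 2*96² - 2*96*611) - 239935 = (96 + 611 - 2*9216 - 117312) - 239935 = (96 + 611 - 18432 - 117312) - 239935 = -135037 - 239935 = -374972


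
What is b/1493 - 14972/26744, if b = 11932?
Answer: 74189053/9982198 ≈ 7.4321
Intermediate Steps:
b/1493 - 14972/26744 = 11932/1493 - 14972/26744 = 11932*(1/1493) - 14972*1/26744 = 11932/1493 - 3743/6686 = 74189053/9982198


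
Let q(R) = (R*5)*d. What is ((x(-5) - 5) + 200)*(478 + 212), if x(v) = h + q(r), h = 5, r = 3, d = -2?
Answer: 117300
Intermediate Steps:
q(R) = -10*R (q(R) = (R*5)*(-2) = (5*R)*(-2) = -10*R)
x(v) = -25 (x(v) = 5 - 10*3 = 5 - 30 = -25)
((x(-5) - 5) + 200)*(478 + 212) = ((-25 - 5) + 200)*(478 + 212) = (-30 + 200)*690 = 170*690 = 117300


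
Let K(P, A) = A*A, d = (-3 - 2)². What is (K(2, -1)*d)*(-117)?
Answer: -2925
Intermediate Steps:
d = 25 (d = (-5)² = 25)
K(P, A) = A²
(K(2, -1)*d)*(-117) = ((-1)²*25)*(-117) = (1*25)*(-117) = 25*(-117) = -2925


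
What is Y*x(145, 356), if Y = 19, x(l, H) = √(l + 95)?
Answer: 76*√15 ≈ 294.35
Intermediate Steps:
x(l, H) = √(95 + l)
Y*x(145, 356) = 19*√(95 + 145) = 19*√240 = 19*(4*√15) = 76*√15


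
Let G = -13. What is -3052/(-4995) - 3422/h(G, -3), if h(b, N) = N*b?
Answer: -5657954/64935 ≈ -87.133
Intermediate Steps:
-3052/(-4995) - 3422/h(G, -3) = -3052/(-4995) - 3422/((-3*(-13))) = -3052*(-1/4995) - 3422/39 = 3052/4995 - 3422*1/39 = 3052/4995 - 3422/39 = -5657954/64935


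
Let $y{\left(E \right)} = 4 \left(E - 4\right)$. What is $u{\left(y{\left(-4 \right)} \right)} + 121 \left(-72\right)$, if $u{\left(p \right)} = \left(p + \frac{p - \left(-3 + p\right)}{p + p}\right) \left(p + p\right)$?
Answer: $-6661$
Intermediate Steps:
$y{\left(E \right)} = -16 + 4 E$ ($y{\left(E \right)} = 4 \left(-4 + E\right) = -16 + 4 E$)
$u{\left(p \right)} = 2 p \left(p + \frac{3}{2 p}\right)$ ($u{\left(p \right)} = \left(p + \frac{3}{2 p}\right) 2 p = 2 p \left(p + \frac{3}{2 p}\right)$)
$u{\left(y{\left(-4 \right)} \right)} + 121 \left(-72\right) = \left(3 + 2 \left(-16 + 4 \left(-4\right)\right)^{2}\right) + 121 \left(-72\right) = \left(3 + 2 \left(-16 - 16\right)^{2}\right) - 8712 = \left(3 + 2 \left(-32\right)^{2}\right) - 8712 = \left(3 + 2 \cdot 1024\right) - 8712 = \left(3 + 2048\right) - 8712 = 2051 - 8712 = -6661$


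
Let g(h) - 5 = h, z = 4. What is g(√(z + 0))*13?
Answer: 91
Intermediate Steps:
g(h) = 5 + h
g(√(z + 0))*13 = (5 + √(4 + 0))*13 = (5 + √4)*13 = (5 + 2)*13 = 7*13 = 91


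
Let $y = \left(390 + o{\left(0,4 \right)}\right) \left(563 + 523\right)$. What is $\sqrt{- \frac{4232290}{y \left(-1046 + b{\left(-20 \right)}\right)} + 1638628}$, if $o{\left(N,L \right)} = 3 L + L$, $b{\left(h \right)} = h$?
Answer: $\frac{\sqrt{22624892186225764005753}}{117504114} \approx 1280.1$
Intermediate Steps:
$o{\left(N,L \right)} = 4 L$
$y = 440916$ ($y = \left(390 + 4 \cdot 4\right) \left(563 + 523\right) = \left(390 + 16\right) 1086 = 406 \cdot 1086 = 440916$)
$\sqrt{- \frac{4232290}{y \left(-1046 + b{\left(-20 \right)}\right)} + 1638628} = \sqrt{- \frac{4232290}{440916 \left(-1046 - 20\right)} + 1638628} = \sqrt{- \frac{4232290}{440916 \left(-1066\right)} + 1638628} = \sqrt{- \frac{4232290}{-470016456} + 1638628} = \sqrt{\left(-4232290\right) \left(- \frac{1}{470016456}\right) + 1638628} = \sqrt{\frac{2116145}{235008228} + 1638628} = \sqrt{\frac{385091064747329}{235008228}} = \frac{\sqrt{22624892186225764005753}}{117504114}$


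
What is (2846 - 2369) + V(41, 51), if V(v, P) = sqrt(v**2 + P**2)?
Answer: 477 + sqrt(4282) ≈ 542.44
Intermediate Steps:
V(v, P) = sqrt(P**2 + v**2)
(2846 - 2369) + V(41, 51) = (2846 - 2369) + sqrt(51**2 + 41**2) = 477 + sqrt(2601 + 1681) = 477 + sqrt(4282)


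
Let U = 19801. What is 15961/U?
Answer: 15961/19801 ≈ 0.80607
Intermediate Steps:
15961/U = 15961/19801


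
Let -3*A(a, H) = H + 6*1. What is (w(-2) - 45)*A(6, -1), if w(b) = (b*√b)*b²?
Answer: 75 + 40*I*√2/3 ≈ 75.0 + 18.856*I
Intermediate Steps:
A(a, H) = -2 - H/3 (A(a, H) = -(H + 6*1)/3 = -(H + 6)/3 = -(6 + H)/3 = -2 - H/3)
w(b) = b^(7/2) (w(b) = b^(3/2)*b² = b^(7/2))
(w(-2) - 45)*A(6, -1) = ((-2)^(7/2) - 45)*(-2 - ⅓*(-1)) = (-8*I*√2 - 45)*(-2 + ⅓) = (-45 - 8*I*√2)*(-5/3) = 75 + 40*I*√2/3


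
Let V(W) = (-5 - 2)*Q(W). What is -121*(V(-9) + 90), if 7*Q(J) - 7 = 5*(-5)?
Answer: -13068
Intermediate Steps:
Q(J) = -18/7 (Q(J) = 1 + (5*(-5))/7 = 1 + (⅐)*(-25) = 1 - 25/7 = -18/7)
V(W) = 18 (V(W) = (-5 - 2)*(-18/7) = -7*(-18/7) = 18)
-121*(V(-9) + 90) = -121*(18 + 90) = -121*108 = -13068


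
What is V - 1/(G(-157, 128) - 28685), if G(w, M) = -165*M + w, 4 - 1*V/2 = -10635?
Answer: 1063091437/49962 ≈ 21278.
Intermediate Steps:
V = 21278 (V = 8 - 2*(-10635) = 8 + 21270 = 21278)
G(w, M) = w - 165*M
V - 1/(G(-157, 128) - 28685) = 21278 - 1/((-157 - 165*128) - 28685) = 21278 - 1/((-157 - 21120) - 28685) = 21278 - 1/(-21277 - 28685) = 21278 - 1/(-49962) = 21278 - 1*(-1/49962) = 21278 + 1/49962 = 1063091437/49962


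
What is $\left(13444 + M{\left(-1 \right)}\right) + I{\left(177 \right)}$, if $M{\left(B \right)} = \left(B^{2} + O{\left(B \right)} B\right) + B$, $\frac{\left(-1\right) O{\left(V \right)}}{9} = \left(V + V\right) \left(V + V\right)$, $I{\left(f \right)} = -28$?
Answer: $13452$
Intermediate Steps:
$O{\left(V \right)} = - 36 V^{2}$ ($O{\left(V \right)} = - 9 \left(V + V\right) \left(V + V\right) = - 9 \cdot 2 V 2 V = - 9 \cdot 4 V^{2} = - 36 V^{2}$)
$M{\left(B \right)} = B + B^{2} - 36 B^{3}$ ($M{\left(B \right)} = \left(B^{2} + - 36 B^{2} B\right) + B = \left(B^{2} - 36 B^{3}\right) + B = B + B^{2} - 36 B^{3}$)
$\left(13444 + M{\left(-1 \right)}\right) + I{\left(177 \right)} = \left(13444 - \left(1 - 1 - 36 \left(-1\right)^{2}\right)\right) - 28 = \left(13444 - \left(1 - 1 - 36\right)\right) - 28 = \left(13444 - -36\right) - 28 = \left(13444 + 36\right) - 28 = 13480 - 28 = 13452$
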